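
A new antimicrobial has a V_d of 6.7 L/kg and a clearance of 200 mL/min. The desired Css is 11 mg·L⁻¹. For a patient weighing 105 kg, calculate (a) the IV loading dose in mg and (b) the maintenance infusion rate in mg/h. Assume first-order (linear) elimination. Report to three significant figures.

Total Vd = 6.7 × 105 = 703.5 L
LD = Vd · C_target = 703.5 × 11 = 7739 mg
CL = 200 mL/min = 200 × 0.06 = 12.00 L/h
Maintenance: replace elimination → rate = CL × Css = 12.00 × 11 = 132.0 mg/h

(a) 7740 mg; (b) 132 mg/h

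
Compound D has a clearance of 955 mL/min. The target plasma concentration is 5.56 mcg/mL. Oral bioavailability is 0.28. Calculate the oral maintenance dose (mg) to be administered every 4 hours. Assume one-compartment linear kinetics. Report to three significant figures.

4550 mg

CL = 955 mL/min = 955 × 0.06 = 57.30 L/h
At steady state, dose per interval replaces the amount cleared in that interval: F·D/τ = CL·Css.
D = CL × Css × τ / F = 57.30 × 5.56 × 4 / 0.28 = 4551 mg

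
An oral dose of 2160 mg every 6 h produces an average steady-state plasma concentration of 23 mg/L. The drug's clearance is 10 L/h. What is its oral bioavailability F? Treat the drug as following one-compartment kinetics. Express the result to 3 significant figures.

0.639

F·D/τ = CL·Css at steady state → F = CL·Css·τ / D.
F = 10 × 23 × 6 / 2160 = 0.639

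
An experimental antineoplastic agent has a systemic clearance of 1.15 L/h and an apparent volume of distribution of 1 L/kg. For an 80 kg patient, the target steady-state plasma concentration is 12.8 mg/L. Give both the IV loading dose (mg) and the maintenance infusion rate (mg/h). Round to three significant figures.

Vd = 1 L/kg × 80 kg = 80.00 L
Loading dose = Vd × C = 80.00 × 12.8 = 1024 mg
Maintenance infusion rate = CL × Css = 1.150 × 12.8 = 14.72 mg/h

(a) 1020 mg; (b) 14.7 mg/h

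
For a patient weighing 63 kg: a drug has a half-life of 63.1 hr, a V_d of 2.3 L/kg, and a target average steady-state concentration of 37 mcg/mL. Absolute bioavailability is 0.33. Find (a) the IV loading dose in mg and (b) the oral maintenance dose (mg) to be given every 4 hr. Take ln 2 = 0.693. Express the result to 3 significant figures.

(a) 5360 mg; (b) 714 mg

Vd = 2.3 L/kg × 63 kg = 144.9 L
LD = Vd × C = 144.9 × 37 = 5361 mg
CL = 0.693 × Vd / t½ = 0.693 × 144.9 / 63.1 = 1.591 L/h
D = CL × Css × τ / F = 1.591 × 37 × 4 / 0.33 = 713.5 mg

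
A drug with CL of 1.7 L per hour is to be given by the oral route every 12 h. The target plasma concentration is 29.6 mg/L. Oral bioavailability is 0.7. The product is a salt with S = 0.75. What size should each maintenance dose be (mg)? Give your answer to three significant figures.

1150 mg

D = CL × Css × τ / F / S = 1.700 × 29.6 × 12 / 0.7 / 0.75 = 1150 mg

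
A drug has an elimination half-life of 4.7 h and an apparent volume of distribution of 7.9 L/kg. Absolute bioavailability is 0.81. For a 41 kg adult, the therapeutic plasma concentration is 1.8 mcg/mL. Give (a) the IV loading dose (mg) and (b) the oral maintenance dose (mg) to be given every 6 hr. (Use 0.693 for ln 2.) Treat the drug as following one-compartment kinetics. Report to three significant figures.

(a) 583 mg; (b) 637 mg

Vd(total) = 41 kg × 7.9 L/kg = 323.9 L
LD = Vd × C = 323.9 × 1.8 = 583.0 mg
CL = 0.693 × Vd / t½ = 0.693 × 323.9 / 4.7 = 47.76 L/h
D = CL × Css × τ / F = 47.76 × 1.8 × 6 / 0.81 = 636.8 mg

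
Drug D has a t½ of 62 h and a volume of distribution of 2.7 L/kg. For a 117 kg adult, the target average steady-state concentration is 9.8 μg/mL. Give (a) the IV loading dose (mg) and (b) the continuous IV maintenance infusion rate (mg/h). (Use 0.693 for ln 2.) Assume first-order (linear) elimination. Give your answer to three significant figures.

(a) 3100 mg; (b) 34.6 mg/h

Total Vd = 2.7 × 117 = 315.9 L
LD = Vd × C = 315.9 × 9.8 = 3096 mg
CL = 0.693 × Vd / t½ = 0.693 × 315.9 / 62 = 3.531 L/h
Infusion rate = CL × Css = 3.531 × 9.8 = 34.60 mg/h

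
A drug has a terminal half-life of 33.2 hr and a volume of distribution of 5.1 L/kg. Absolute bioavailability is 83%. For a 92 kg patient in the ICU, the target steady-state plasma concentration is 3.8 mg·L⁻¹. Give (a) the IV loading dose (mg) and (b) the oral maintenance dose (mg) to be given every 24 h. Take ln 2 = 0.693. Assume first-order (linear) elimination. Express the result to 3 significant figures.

Vd(total) = 92 kg × 5.1 L/kg = 469.2 L
LD = Vd × C = 469.2 × 3.8 = 1783 mg
CL = 0.693 × Vd / t½ = 0.693 × 469.2 / 33.2 = 9.794 L/h
D = CL × Css × τ / F = 9.794 × 3.8 × 24 / 0.83 = 1076 mg

(a) 1780 mg; (b) 1080 mg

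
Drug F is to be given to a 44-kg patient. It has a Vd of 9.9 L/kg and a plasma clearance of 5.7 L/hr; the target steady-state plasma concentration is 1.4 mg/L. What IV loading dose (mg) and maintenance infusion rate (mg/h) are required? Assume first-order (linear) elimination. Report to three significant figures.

(a) 610 mg; (b) 7.98 mg/h

Total Vd = 9.9 × 44 = 435.6 L
Loading: fill Vd to C_target → 435.6 L × 1.4 mg/L = 609.8 mg
Infusion rate = 5.700 L/h × 1.4 mg/L = 7.980 mg/h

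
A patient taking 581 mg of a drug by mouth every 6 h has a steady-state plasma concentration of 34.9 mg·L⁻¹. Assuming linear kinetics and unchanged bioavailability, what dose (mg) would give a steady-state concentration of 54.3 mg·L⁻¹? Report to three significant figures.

904 mg

With linear kinetics, Css is proportional to dose rate (D/τ) at fixed clearance.
D₂ = D₁ × (Css,target / Css,current) = 581 × 54.3/34.9 = 904.0 mg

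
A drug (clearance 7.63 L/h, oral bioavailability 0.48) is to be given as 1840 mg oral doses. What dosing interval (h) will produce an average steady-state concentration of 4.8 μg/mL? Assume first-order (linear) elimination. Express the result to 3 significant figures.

24.1 h

F·D/τ = CL·Css → τ = F·D / (CL·Css).
τ = 0.48 × 1840 / (7.63 × 4.8) = 24.12 h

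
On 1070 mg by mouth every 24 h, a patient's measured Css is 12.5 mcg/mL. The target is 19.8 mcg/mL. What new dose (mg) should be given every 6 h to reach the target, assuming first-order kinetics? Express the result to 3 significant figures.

With linear kinetics, Css is proportional to dose rate (D/τ) at fixed clearance.
D₂ = D₁ × (Css,target / Css,current) × (τ₂/τ₁) = 1070 × (19.8/12.5) × (6/24) = 423.7 mg

424 mg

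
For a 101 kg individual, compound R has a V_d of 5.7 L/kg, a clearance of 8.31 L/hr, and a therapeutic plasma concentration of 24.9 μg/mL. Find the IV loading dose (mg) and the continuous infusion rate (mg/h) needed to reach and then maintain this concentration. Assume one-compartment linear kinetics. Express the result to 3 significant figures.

(a) 14300 mg; (b) 207 mg/h

Total Vd = 5.7 × 101 = 575.7 L
Loading: fill Vd to C_target → 575.7 L × 24.9 mg/L = 14330 mg
Maintenance infusion rate = CL × Css = 8.310 × 24.9 = 206.9 mg/h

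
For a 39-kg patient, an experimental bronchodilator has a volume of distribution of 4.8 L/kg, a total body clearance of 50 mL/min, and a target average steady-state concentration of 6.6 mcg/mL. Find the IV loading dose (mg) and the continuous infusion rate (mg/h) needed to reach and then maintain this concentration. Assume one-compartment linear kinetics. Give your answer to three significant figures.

Vd = 4.8 L/kg × 39 kg = 187.2 L
Loading: fill Vd to C_target → 187.2 L × 6.6 mg/L = 1236 mg
Convert clearance: 50 mL/min × 60 min/h ÷ 1000 mL/L = 3.000 L/h
Infusion rate = 3.000 L/h × 6.6 mg/L = 19.80 mg/h

(a) 1240 mg; (b) 19.8 mg/h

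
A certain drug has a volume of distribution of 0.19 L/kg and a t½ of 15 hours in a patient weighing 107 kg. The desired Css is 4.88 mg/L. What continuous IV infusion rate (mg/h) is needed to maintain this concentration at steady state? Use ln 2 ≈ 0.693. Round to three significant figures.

4.58 mg/h

Vd(total) = 107 kg × 0.19 L/kg = 20.33 L
CL = 0.693 × Vd / t½ = 0.693 × 20.33 / 15 = 0.9392 L/h
Infusion rate = CL × Css = 0.9392 × 4.88 = 4.583 mg/h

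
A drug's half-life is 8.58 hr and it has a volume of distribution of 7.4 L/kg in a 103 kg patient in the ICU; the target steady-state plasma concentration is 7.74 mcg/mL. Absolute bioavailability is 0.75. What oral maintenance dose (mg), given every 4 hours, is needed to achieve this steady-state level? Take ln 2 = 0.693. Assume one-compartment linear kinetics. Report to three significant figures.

2540 mg

Vd(total) = 103 kg × 7.4 L/kg = 762.2 L
CL = 0.693 × Vd / t½ = 0.693 × 762.2 / 8.58 = 61.56 L/h
D = CL × Css × τ / F = 61.56 × 7.74 × 4 / 0.75 = 2541 mg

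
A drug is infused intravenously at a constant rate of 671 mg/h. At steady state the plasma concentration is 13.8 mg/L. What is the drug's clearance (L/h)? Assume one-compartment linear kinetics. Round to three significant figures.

48.6 L/h

At steady state, infusion rate = CL × Css, so CL = rate / Css.
CL = 671 / 13.8 = 48.62 L/h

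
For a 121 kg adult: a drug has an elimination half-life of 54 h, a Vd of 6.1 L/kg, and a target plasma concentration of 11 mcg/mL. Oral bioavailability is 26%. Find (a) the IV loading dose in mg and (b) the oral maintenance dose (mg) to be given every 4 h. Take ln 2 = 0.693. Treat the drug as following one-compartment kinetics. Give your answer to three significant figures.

(a) 8120 mg; (b) 1600 mg

Total Vd = 6.1 × 121 = 738.1 L
LD = Vd × C = 738.1 × 11 = 8119 mg
CL = 0.693 × Vd / t½ = 0.693 × 738.1 / 54 = 9.472 L/h
D = CL × Css × τ / F = 9.472 × 11 × 4 / 0.26 = 1603 mg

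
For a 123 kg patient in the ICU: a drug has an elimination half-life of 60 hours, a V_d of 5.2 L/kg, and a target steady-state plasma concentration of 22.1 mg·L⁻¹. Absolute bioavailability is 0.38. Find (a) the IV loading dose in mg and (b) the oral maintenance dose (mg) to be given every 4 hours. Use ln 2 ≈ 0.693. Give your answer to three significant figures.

Total Vd = 5.2 × 123 = 639.6 L
LD = Vd × C = 639.6 × 22.1 = 14140 mg
CL = 0.693 × Vd / t½ = 0.693 × 639.6 / 60 = 7.387 L/h
D = CL × Css × τ / F = 7.387 × 22.1 × 4 / 0.38 = 1718 mg

(a) 14100 mg; (b) 1720 mg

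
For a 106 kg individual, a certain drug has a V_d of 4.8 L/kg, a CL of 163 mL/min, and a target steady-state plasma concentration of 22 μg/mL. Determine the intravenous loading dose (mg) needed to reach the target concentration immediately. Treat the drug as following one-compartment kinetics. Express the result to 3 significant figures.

11200 mg

Vd = 4.8 L/kg × 106 kg = 508.8 L
The loading dose fills Vd to the target concentration.
LD = Vd × C = 508.8 × 22.00 = 11190 mg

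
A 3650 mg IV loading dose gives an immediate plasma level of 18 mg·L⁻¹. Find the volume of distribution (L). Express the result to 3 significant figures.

Immediately after an IV bolus, C₀ = Dose / Vd, so Vd = Dose / C₀.
Vd = 3650 / 18 = 202.8 L

203 L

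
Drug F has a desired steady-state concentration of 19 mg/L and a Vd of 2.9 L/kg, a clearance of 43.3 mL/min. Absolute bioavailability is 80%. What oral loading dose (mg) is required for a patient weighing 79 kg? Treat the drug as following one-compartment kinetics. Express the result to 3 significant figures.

5440 mg

Vd = 2.9 L/kg × 79 kg = 229.1 L
LD = Vd × C / F = 229.1 × 19.00 / 0.8 = 5441 mg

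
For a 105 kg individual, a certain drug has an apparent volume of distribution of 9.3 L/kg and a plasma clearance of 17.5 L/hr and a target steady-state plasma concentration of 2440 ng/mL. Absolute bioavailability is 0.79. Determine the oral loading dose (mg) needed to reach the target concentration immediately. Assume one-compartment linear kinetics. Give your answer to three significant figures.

3020 mg

Vd(total) = 105 kg × 9.3 L/kg = 976.5 L
C = 2440 ng/mL = 2.440 mg/L
LD = Vd × C / F = 976.5 × 2.440 / 0.79 = 3016 mg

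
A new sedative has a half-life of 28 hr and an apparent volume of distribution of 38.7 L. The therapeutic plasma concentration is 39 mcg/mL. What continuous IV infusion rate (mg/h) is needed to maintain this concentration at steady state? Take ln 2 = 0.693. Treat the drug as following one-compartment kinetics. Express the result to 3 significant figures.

CL = ln 2 · Vd / t½ = 0.693 × 38.70 / 28 = 0.9578 L/h
Infusion rate = CL × Css = 0.9578 × 39 = 37.35 mg/h

37.4 mg/h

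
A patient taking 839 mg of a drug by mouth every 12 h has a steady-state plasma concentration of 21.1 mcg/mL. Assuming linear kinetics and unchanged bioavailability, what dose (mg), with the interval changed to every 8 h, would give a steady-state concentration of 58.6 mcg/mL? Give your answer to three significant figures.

With linear kinetics, Css is proportional to dose rate (D/τ) at fixed clearance.
D₂ = D₁ × (Css,target / Css,current) × (τ₂/τ₁) = 839 × (58.6/21.1) × (8/12) = 1553 mg

1550 mg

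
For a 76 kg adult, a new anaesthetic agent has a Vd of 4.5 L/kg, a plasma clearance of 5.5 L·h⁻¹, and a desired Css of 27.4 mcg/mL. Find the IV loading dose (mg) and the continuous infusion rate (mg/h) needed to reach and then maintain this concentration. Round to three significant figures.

(a) 9370 mg; (b) 151 mg/h

Vd(total) = 76 kg × 4.5 L/kg = 342.0 L
Loading: fill Vd to C_target → 342.0 L × 27.4 mg/L = 9371 mg
Maintenance infusion rate = CL × Css = 5.500 × 27.4 = 150.7 mg/h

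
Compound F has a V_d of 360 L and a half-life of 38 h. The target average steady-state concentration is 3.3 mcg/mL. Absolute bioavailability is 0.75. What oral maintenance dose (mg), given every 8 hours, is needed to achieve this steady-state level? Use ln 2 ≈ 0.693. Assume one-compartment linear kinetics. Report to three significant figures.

231 mg

k = 0.693/38 = 0.01824 h⁻¹, so CL = k·Vd = 0.01824 × 360.0 = 6.566 L/h
D = CL × Css × τ / F = 6.566 × 3.3 × 8 / 0.75 = 231.1 mg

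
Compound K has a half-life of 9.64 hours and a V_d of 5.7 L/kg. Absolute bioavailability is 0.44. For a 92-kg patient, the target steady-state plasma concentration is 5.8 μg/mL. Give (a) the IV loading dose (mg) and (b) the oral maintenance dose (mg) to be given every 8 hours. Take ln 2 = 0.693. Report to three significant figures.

Total Vd = 5.7 × 92 = 524.4 L
LD = Vd × C = 524.4 × 5.8 = 3042 mg
CL = 0.693 × Vd / t½ = 0.693 × 524.4 / 9.64 = 37.70 L/h
D = CL × Css × τ / F = 37.70 × 5.8 × 8 / 0.44 = 3976 mg

(a) 3040 mg; (b) 3980 mg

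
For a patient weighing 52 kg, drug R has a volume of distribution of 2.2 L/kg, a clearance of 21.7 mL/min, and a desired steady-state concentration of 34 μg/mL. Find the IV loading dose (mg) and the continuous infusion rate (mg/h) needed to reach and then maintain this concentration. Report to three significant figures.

Vd(total) = 52 kg × 2.2 L/kg = 114.4 L
LD = Vd · C_target = 114.4 × 34 = 3890 mg
CL = 21.7 mL/min × 60/1000 = 1.302 L/h
Infusion rate = 1.302 L/h × 34 mg/L = 44.27 mg/h

(a) 3890 mg; (b) 44.3 mg/h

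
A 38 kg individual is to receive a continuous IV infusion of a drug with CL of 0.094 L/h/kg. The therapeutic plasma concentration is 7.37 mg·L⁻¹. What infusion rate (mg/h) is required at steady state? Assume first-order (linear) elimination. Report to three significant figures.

26.3 mg/h

CL = 0.094 L/h/kg × 38 kg = 3.572 L/h
Rate = CL × Css = 3.572 × 7.37 = 26.33 mg/h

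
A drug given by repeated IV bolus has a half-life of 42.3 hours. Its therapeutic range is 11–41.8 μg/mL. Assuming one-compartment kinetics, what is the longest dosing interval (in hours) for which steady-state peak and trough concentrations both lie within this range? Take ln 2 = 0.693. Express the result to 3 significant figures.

k = 0.693 / t½ = 0.693 / 42.3 = 0.01638 h⁻¹
Between IV bolus doses, concentration decays as C = C₀·e^(−kτ), so C_peak/C_trough = e^(kτ).
τ_max = ln(C_peak/C_trough) / k = ln(41.8/11) / 0.01638 = 1.335 / 0.01638 = 81.50 h

81.5 h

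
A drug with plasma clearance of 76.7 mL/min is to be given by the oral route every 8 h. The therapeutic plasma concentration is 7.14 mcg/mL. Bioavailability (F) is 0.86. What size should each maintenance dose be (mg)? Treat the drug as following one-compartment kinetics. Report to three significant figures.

CL = 76.7 mL/min = 76.7 × 0.06 = 4.602 L/h
D = CL × Css × τ / F = 4.602 × 7.14 × 8 / 0.86 = 305.7 mg

306 mg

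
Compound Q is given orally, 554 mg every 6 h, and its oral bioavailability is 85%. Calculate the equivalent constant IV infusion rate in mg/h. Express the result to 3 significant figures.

Equivalent systemic input: infusion rate = F·D/τ.
Rate = 0.85 × 554 / 6 = 78.48 mg/h

78.5 mg/h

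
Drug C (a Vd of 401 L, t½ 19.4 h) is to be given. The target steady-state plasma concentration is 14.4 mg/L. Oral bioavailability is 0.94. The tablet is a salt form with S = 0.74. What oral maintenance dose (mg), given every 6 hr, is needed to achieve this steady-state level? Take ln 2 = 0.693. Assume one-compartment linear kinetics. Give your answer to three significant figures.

CL = 0.693 × Vd / t½ = 0.693 × 401.0 / 19.4 = 14.32 L/h
D = CL × Css × τ / F / S = 14.32 × 14.4 × 6 / 0.94 / 0.74 = 1779 mg

1780 mg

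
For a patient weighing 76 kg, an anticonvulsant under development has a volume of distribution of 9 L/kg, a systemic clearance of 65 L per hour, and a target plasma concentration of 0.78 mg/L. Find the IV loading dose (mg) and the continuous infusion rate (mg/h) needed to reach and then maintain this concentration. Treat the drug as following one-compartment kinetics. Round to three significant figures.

Vd(total) = 76 kg × 9 L/kg = 684.0 L
LD = Vd · C_target = 684.0 × 0.78 = 533.5 mg
Maintenance: replace elimination → rate = CL × Css = 65.00 × 0.78 = 50.70 mg/h

(a) 534 mg; (b) 50.7 mg/h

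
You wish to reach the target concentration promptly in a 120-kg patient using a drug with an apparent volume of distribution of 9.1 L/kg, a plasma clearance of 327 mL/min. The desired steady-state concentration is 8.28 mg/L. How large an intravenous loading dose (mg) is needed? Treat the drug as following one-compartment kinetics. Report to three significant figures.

9040 mg

Total Vd = 9.1 × 120 = 1092 L
Loading dose depends on Vd (not clearance): it fills the distribution volume.
LD = Vd × C = 1092 × 8.280 = 9042 mg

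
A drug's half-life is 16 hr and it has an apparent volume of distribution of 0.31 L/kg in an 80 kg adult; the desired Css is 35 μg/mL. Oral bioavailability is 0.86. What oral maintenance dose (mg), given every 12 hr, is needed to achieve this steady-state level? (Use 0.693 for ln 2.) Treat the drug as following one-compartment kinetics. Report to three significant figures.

Vd(total) = 80 kg × 0.31 L/kg = 24.80 L
k = 0.693/16 = 0.04331 h⁻¹, so CL = k·Vd = 0.04331 × 24.80 = 1.074 L/h
D = CL × Css × τ / F = 1.074 × 35 × 12 / 0.86 = 524.5 mg

525 mg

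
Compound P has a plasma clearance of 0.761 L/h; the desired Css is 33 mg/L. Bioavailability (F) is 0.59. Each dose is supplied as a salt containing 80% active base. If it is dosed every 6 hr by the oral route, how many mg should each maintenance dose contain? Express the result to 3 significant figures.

D = CL × Css × τ / F / S = 0.7610 × 33 × 6 / 0.59 / 0.8 = 319.2 mg

319 mg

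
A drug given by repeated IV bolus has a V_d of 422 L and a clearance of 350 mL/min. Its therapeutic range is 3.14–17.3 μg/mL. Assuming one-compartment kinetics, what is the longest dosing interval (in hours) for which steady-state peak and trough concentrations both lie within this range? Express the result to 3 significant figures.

CL = 350 mL/min = 350 × 0.06 = 21.00 L/h
k = CL / Vd = 21.00 / 422.0 = 0.04976 h⁻¹
Between IV bolus doses, concentration decays as C = C₀·e^(−kτ), so C_peak/C_trough = e^(kτ).
τ_max = ln(C_peak/C_trough) / k = ln(17.3/3.14) / 0.04976 = 1.706 / 0.04976 = 34.28 h

34.3 h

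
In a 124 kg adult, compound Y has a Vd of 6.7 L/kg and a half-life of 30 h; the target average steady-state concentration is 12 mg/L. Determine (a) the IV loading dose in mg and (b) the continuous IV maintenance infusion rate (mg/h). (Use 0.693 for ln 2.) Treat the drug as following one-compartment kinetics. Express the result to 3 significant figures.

(a) 9970 mg; (b) 230 mg/h

Total Vd = 6.7 × 124 = 830.8 L
LD = Vd × C = 830.8 × 12 = 9970 mg
CL = 0.693 × Vd / t½ = 0.693 × 830.8 / 30 = 19.19 L/h
Infusion rate = CL × Css = 19.19 × 12 = 230.3 mg/h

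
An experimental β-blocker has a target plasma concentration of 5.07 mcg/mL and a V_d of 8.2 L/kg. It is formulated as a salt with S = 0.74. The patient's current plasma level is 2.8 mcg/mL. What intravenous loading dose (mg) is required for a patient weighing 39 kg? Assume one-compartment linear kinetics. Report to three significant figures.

981 mg

Total Vd = 8.2 × 39 = 319.8 L
Concentration deficit ΔC = 5.07 − 2.8 = 2.270 mg/L
LD = Vd × ΔC / S = 319.8 × 2.270 / 0.74 = 981.0 mg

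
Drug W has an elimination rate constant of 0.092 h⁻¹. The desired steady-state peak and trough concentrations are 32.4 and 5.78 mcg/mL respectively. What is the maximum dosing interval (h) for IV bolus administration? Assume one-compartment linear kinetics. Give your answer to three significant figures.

Between IV bolus doses, concentration decays as C = C₀·e^(−kτ), so C_peak/C_trough = e^(kτ).
τ_max = ln(C_peak/C_trough) / k = ln(32.4/5.78) / 0.09200 = 1.724 / 0.09200 = 18.74 h

18.7 h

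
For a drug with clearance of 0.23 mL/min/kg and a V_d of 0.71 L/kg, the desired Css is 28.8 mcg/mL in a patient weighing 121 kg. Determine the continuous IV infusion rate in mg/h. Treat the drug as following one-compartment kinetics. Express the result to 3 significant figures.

CL = 0.23 mL/min/kg × 121 kg = 27.83 mL/min = 27.83 × 60/1000 = 1.670 L/h
R₀ = 1.670 × 28.8 = 48.10 mg/h

48.1 mg/h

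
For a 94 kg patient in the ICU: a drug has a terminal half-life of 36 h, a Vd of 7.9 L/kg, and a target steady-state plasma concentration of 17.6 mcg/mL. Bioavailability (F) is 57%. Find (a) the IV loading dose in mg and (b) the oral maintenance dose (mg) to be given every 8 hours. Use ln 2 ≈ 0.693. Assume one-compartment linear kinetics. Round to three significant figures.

(a) 13100 mg; (b) 3530 mg

Vd = 7.9 L/kg × 94 kg = 742.6 L
LD = Vd × C = 742.6 × 17.6 = 13070 mg
CL = 0.693 × Vd / t½ = 0.693 × 742.6 / 36 = 14.30 L/h
D = CL × Css × τ / F = 14.30 × 17.6 × 8 / 0.57 = 3532 mg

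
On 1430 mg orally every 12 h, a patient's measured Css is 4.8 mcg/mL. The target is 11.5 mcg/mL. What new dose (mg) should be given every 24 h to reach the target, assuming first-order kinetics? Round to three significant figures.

6850 mg

For first-order elimination, Css ∝ F·D/(CL·τ); F and CL are unchanged, so Css ∝ D/τ.
D₂ = D₁ × (Css,target / Css,current) × (τ₂/τ₁) = 1430 × (11.5/4.8) × (24/12) = 6852 mg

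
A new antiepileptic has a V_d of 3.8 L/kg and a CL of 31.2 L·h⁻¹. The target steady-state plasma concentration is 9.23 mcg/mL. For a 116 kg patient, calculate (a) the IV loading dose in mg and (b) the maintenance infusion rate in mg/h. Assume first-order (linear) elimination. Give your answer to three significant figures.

(a) 4070 mg; (b) 288 mg/h

Total Vd = 3.8 × 116 = 440.8 L
Loading dose = Vd × C = 440.8 × 9.23 = 4069 mg
Maintenance infusion rate = CL × Css = 31.20 × 9.23 = 288.0 mg/h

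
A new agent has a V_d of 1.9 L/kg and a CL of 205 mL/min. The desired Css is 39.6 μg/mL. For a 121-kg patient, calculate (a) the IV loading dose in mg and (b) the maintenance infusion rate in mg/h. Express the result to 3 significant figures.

(a) 9100 mg; (b) 487 mg/h

Vd(total) = 121 kg × 1.9 L/kg = 229.9 L
LD = Vd · C_target = 229.9 × 39.6 = 9104 mg
CL = 205 mL/min = 205 × 0.06 = 12.30 L/h
Maintenance infusion rate = CL × Css = 12.30 × 39.6 = 487.1 mg/h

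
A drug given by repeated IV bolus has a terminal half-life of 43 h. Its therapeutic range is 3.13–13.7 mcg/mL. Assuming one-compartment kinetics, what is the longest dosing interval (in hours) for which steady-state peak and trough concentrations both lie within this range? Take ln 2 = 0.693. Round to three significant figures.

k = 0.693 / t½ = 0.693 / 43 = 0.01612 h⁻¹
Between IV bolus doses, concentration decays as C = C₀·e^(−kτ), so C_peak/C_trough = e^(kτ).
τ_max = ln(C_peak/C_trough) / k = ln(13.7/3.13) / 0.01612 = 1.476 / 0.01612 = 91.56 h

91.6 h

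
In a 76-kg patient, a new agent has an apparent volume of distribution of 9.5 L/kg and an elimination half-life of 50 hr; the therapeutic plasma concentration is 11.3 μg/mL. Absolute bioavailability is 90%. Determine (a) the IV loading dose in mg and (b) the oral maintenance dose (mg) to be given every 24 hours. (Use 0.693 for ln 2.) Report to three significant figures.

(a) 8160 mg; (b) 3020 mg

Vd(total) = 76 kg × 9.5 L/kg = 722.0 L
LD = Vd × C = 722.0 × 11.3 = 8159 mg
CL = 0.693 × Vd / t½ = 0.693 × 722.0 / 50 = 10.01 L/h
D = CL × Css × τ / F = 10.01 × 11.3 × 24 / 0.9 = 3016 mg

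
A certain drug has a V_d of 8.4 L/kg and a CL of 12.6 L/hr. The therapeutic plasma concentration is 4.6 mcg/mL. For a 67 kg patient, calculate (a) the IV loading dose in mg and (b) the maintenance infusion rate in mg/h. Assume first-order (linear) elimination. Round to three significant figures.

Vd = 8.4 L/kg × 67 kg = 562.8 L
LD = Vd · C_target = 562.8 × 4.6 = 2589 mg
Maintenance: replace elimination → rate = CL × Css = 12.60 × 4.6 = 57.96 mg/h

(a) 2590 mg; (b) 58.0 mg/h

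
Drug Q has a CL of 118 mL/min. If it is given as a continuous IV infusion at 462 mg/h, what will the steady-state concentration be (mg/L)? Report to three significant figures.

Convert clearance: 118 mL/min × 60 min/h ÷ 1000 mL/L = 7.080 L/h
Css = rate / CL = 462 / 7.080 = 65.25 mg/L

65.3 mg/L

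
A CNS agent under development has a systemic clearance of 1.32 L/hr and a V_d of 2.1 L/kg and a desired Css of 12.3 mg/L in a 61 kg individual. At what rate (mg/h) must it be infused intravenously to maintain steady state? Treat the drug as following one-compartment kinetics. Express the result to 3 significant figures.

16.2 mg/h

At steady state, infusion rate equals elimination rate: rate in = CL × Css.
Rate = CL × Css = 1.320 × 12.3 = 16.24 mg/h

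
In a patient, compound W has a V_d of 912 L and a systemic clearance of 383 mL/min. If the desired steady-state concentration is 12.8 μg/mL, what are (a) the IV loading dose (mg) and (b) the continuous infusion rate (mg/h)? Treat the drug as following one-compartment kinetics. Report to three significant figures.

(a) 11700 mg; (b) 294 mg/h

LD = Vd · C_target = 912.0 × 12.8 = 11670 mg
CL = 383 mL/min × 60/1000 = 22.98 L/h
Infusion rate = 22.98 L/h × 12.8 mg/L = 294.1 mg/h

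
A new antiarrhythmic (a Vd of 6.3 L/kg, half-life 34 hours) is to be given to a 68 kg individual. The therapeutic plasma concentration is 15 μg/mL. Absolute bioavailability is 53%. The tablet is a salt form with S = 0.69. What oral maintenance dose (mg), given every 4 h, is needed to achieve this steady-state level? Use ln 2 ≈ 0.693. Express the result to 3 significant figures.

1430 mg

Vd = 6.3 L/kg × 68 kg = 428.4 L
CL = 0.693 × Vd / t½ = 0.693 × 428.4 / 34 = 8.732 L/h
D = CL × Css × τ / F / S = 8.732 × 15 × 4 / 0.53 / 0.69 = 1433 mg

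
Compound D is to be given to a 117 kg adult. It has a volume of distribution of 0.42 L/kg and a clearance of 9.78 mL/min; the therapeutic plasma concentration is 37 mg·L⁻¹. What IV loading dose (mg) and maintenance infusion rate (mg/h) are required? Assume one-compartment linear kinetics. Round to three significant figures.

(a) 1820 mg; (b) 21.7 mg/h

Vd = 0.42 L/kg × 117 kg = 49.14 L
Loading: fill Vd to C_target → 49.14 L × 37 mg/L = 1818 mg
Convert clearance: 9.78 mL/min × 60 min/h ÷ 1000 mL/L = 0.5868 L/h
Infusion rate = 0.5868 L/h × 37 mg/L = 21.71 mg/h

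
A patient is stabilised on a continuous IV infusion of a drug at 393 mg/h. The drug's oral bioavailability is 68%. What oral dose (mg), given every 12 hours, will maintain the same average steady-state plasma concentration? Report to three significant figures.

6940 mg

To maintain the same Css, the systemic dosing rate must be unchanged: F·D/τ = infusion rate.
D = rate × τ / F = 393 × 12 / 0.68 = 6935 mg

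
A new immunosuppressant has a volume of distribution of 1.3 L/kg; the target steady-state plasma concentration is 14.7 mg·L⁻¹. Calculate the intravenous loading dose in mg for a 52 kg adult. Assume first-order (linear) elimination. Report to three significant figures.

Vd(total) = 52 kg × 1.3 L/kg = 67.60 L
LD = Vd × C = 67.60 × 14.70 = 993.7 mg

994 mg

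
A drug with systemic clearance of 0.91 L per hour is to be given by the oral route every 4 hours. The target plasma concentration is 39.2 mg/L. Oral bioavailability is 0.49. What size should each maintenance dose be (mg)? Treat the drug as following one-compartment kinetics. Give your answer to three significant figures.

D = CL × Css × τ / F = 0.9100 × 39.2 × 4 / 0.49 = 291.2 mg

291 mg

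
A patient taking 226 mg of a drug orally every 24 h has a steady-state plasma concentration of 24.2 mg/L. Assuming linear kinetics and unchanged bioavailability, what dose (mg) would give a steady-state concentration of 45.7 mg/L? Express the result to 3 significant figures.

For first-order elimination, Css ∝ F·D/(CL·τ); F and CL are unchanged, so Css ∝ D/τ.
D₂ = D₁ × (Css,target / Css,current) = 226 × 45.7/24.2 = 426.8 mg

427 mg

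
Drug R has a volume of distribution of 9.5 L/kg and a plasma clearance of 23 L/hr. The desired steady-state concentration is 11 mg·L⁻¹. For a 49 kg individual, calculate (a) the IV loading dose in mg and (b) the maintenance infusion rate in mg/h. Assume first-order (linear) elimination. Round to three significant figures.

(a) 5120 mg; (b) 253 mg/h

Vd = 9.5 L/kg × 49 kg = 465.5 L
Loading: fill Vd to C_target → 465.5 L × 11 mg/L = 5121 mg
Maintenance: replace elimination → rate = CL × Css = 23.00 × 11 = 253.0 mg/h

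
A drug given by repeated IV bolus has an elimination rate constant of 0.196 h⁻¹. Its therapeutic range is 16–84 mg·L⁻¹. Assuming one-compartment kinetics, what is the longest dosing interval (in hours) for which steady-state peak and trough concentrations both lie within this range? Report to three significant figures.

Between IV bolus doses, concentration decays as C = C₀·e^(−kτ), so C_peak/C_trough = e^(kτ).
τ_max = ln(C_peak/C_trough) / k = ln(84/16) / 0.1960 = 1.658 / 0.1960 = 8.459 h

8.46 h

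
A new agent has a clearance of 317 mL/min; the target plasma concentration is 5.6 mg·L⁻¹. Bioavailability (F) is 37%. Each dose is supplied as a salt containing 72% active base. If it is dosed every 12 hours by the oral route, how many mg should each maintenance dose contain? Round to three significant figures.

4800 mg

Convert clearance: 317 mL/min × 60 min/h ÷ 1000 mL/L = 19.02 L/h
D = CL × Css × τ / F / S = 19.02 × 5.6 × 12 / 0.37 / 0.72 = 4798 mg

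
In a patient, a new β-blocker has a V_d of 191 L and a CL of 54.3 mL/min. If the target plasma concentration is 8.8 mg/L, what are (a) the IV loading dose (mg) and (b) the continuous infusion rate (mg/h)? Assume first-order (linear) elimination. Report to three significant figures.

(a) 1680 mg; (b) 28.7 mg/h

LD = Vd · C_target = 191.0 × 8.8 = 1681 mg
CL = 54.3 mL/min × 60/1000 = 3.258 L/h
Maintenance infusion rate = CL × Css = 3.258 × 8.8 = 28.67 mg/h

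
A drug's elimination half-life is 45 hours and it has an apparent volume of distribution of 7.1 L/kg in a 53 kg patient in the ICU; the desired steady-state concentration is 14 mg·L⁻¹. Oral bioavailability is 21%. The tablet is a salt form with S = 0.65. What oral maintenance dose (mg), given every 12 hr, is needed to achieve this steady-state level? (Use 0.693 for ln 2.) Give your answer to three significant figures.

7130 mg

Vd(total) = 53 kg × 7.1 L/kg = 376.3 L
CL = 0.693 × Vd / t½ = 0.693 × 376.3 / 45 = 5.795 L/h
D = CL × Css × τ / F / S = 5.795 × 14 × 12 / 0.21 / 0.65 = 7132 mg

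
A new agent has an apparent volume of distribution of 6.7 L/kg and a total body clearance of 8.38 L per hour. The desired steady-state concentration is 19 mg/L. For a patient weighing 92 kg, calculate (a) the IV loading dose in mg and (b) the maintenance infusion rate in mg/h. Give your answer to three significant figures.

(a) 11700 mg; (b) 159 mg/h

Total Vd = 6.7 × 92 = 616.4 L
LD = Vd · C_target = 616.4 × 19 = 11710 mg
Maintenance infusion rate = CL × Css = 8.380 × 19 = 159.2 mg/h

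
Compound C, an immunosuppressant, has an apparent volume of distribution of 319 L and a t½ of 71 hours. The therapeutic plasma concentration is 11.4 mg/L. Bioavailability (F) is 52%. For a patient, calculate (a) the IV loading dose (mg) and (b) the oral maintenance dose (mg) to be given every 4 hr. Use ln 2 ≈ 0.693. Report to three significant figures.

LD = Vd × C = 319.0 × 11.4 = 3637 mg
CL = 0.693 × Vd / t½ = 0.693 × 319.0 / 71 = 3.114 L/h
D = CL × Css × τ / F = 3.114 × 11.4 × 4 / 0.52 = 273.1 mg

(a) 3640 mg; (b) 273 mg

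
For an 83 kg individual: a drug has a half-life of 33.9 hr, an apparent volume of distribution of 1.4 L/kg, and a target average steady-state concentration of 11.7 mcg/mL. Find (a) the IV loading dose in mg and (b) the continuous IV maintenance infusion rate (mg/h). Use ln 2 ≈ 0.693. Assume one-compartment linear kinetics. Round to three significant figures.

(a) 1360 mg; (b) 27.8 mg/h

Vd = 1.4 L/kg × 83 kg = 116.2 L
LD = Vd × C = 116.2 × 11.7 = 1360 mg
CL = 0.693 × Vd / t½ = 0.693 × 116.2 / 33.9 = 2.375 L/h
Infusion rate = CL × Css = 2.375 × 11.7 = 27.79 mg/h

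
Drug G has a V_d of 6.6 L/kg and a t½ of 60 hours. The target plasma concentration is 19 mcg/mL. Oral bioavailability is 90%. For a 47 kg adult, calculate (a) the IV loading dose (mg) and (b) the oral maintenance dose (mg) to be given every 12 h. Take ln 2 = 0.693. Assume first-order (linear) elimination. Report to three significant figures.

Total Vd = 6.6 × 47 = 310.2 L
LD = Vd × C = 310.2 × 19 = 5894 mg
CL = 0.693 × Vd / t½ = 0.693 × 310.2 / 60 = 3.583 L/h
D = CL × Css × τ / F = 3.583 × 19 × 12 / 0.9 = 907.7 mg

(a) 5890 mg; (b) 908 mg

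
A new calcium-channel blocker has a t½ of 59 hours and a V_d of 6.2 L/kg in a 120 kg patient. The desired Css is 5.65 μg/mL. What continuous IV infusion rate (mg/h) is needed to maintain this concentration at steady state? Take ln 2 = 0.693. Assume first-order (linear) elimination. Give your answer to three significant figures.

Total Vd = 6.2 × 120 = 744.0 L
CL = 0.693 × Vd / t½ = 0.693 × 744.0 / 59 = 8.739 L/h
Infusion rate = CL × Css = 8.739 × 5.65 = 49.38 mg/h

49.4 mg/h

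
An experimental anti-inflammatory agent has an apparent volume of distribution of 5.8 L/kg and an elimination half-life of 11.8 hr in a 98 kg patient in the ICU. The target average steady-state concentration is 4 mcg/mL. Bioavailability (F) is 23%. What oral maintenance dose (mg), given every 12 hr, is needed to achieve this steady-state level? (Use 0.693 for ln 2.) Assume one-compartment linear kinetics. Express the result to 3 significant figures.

Vd(total) = 98 kg × 5.8 L/kg = 568.4 L
k = 0.693/11.8 = 0.05873 h⁻¹, so CL = k·Vd = 0.05873 × 568.4 = 33.38 L/h
D = CL × Css × τ / F = 33.38 × 4 × 12 / 0.23 = 6966 mg

6970 mg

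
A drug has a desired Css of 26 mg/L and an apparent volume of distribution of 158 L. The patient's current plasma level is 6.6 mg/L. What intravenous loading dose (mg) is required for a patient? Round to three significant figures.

3070 mg

Concentration deficit ΔC = 26 − 6.6 = 19.40 mg/L
LD = Vd × ΔC = 158.0 × 19.40 = 3065 mg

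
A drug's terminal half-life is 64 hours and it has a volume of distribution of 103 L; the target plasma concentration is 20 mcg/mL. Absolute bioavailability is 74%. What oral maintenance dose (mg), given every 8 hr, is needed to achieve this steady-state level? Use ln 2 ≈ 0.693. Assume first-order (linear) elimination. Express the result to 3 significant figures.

CL = 0.693 × Vd / t½ = 0.693 × 103.0 / 64 = 1.115 L/h
D = CL × Css × τ / F = 1.115 × 20 × 8 / 0.74 = 241.1 mg

241 mg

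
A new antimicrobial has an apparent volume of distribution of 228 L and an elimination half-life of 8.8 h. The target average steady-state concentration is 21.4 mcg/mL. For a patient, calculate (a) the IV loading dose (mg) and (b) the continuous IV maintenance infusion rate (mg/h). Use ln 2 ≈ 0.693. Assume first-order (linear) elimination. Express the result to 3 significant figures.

LD = Vd × C = 228.0 × 21.4 = 4879 mg
CL = 0.693 × Vd / t½ = 0.693 × 228.0 / 8.8 = 17.96 L/h
Infusion rate = CL × Css = 17.96 × 21.4 = 384.3 mg/h

(a) 4880 mg; (b) 384 mg/h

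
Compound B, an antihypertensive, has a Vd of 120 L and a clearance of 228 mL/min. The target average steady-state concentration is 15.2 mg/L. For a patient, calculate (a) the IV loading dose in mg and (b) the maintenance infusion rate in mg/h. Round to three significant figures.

(a) 1820 mg; (b) 208 mg/h

LD = Vd · C_target = 120.0 × 15.2 = 1824 mg
CL = 228 mL/min = 228 × 0.06 = 13.68 L/h
Maintenance infusion rate = CL × Css = 13.68 × 15.2 = 207.9 mg/h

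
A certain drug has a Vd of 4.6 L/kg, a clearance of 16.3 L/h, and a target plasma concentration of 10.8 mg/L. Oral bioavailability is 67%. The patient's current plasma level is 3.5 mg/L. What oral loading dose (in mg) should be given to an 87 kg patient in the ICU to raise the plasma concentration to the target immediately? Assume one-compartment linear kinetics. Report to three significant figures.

4360 mg

Total Vd = 4.6 × 87 = 400.2 L
Concentration deficit ΔC = 10.8 − 3.5 = 7.300 mg/L
LD = Vd × ΔC / F = 400.2 × 7.300 / 0.67 = 4360 mg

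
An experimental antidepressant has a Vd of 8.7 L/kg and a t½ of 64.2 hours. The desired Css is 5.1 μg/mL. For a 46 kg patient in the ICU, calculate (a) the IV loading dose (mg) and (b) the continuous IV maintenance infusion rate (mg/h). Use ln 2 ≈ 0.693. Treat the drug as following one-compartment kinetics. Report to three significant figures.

Total Vd = 8.7 × 46 = 400.2 L
LD = Vd × C = 400.2 × 5.1 = 2041 mg
CL = 0.693 × Vd / t½ = 0.693 × 400.2 / 64.2 = 4.320 L/h
Infusion rate = CL × Css = 4.320 × 5.1 = 22.03 mg/h

(a) 2040 mg; (b) 22.0 mg/h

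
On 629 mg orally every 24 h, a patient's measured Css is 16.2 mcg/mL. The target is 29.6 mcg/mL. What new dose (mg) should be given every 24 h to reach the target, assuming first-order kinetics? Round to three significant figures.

With linear kinetics, Css is proportional to dose rate (D/τ) at fixed clearance.
D₂ = D₁ × (Css,target / Css,current) = 629 × 29.6/16.2 = 1149 mg

1150 mg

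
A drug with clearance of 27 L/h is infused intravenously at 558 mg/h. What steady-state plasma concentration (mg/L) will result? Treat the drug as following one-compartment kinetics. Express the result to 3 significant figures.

Css = rate / CL = 558 / 27.00 = 20.67 mg/L

20.7 mg/L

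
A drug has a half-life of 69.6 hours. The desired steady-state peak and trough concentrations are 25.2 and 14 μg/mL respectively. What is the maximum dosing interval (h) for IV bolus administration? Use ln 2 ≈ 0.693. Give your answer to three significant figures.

59.0 h

k = 0.693 / t½ = 0.693 / 69.6 = 0.009957 h⁻¹
Between IV bolus doses, concentration decays as C = C₀·e^(−kτ), so C_peak/C_trough = e^(kτ).
τ_max = ln(C_peak/C_trough) / k = ln(25.2/14) / 0.009957 = 0.5878 / 0.009957 = 59.03 h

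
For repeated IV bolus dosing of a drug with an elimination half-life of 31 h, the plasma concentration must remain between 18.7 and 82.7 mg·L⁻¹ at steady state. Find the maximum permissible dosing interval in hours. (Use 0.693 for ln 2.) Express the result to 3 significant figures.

66.5 h

k = 0.693 / t½ = 0.693 / 31 = 0.02235 h⁻¹
Between IV bolus doses, concentration decays as C = C₀·e^(−kτ), so C_peak/C_trough = e^(kτ).
τ_max = ln(C_peak/C_trough) / k = ln(82.7/18.7) / 0.02235 = 1.487 / 0.02235 = 66.53 h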